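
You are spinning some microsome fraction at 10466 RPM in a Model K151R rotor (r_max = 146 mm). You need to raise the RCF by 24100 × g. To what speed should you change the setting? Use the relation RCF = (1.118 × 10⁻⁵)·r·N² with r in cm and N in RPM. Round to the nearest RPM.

16037 RPM

r = 146 mm = 14.6 cm
Current RCF = 1.118 × 10⁻⁵ × 14.6 × (10466)² = 1.118 × 10⁻⁵ × 14.6 × 109,537,156 ≈ 17,879.5 × g
Target RCF = 17,879.5 + 24,100 = 41,979.5 × g
N² = 41,979.5 / (16.3228 × 10⁻⁵) = 257,183,204
N ≈ √257,183,204 ≈ 16,036.9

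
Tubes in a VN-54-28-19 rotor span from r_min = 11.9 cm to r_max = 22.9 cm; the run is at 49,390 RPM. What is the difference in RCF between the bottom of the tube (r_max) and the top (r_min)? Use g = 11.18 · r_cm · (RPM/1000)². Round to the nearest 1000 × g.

ΔRCF ≈ 300000 x g

RCF_max = 11.18 × 22.9 × (49.39)² = 11.18 × 22.9 × 2,439.3721 ≈ 624,532.9 × g
RCF_min = 11.18 × 11.9 × (49.39)² = 11.18 × 11.9 × 2,439.3721 ≈ 324,538.9 × g
ΔRCF = 624,532.9 − 324,538.9 = 299,994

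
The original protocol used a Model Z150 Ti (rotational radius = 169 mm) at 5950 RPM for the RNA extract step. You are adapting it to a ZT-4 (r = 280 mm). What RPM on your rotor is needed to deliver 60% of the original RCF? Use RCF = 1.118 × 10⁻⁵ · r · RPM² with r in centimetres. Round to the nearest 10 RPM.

Original rotor: r = 169 mm = 16.9 cm
RCF = 1.118 × 10⁻⁵ × r × N²
RCF_original = 1.118 × 10⁻⁵ × 16.9 × (5950)² = 1.118 × 10⁻⁵ × 16.9 × 35,402,500 ≈ 6,689 × g
Target RCF = 0.6 × 6,689 ≈ 4,013.4 × g
Your rotor: r = 280 mm = 28.0 cm
4,013.4 = 1.118 × 10⁻⁵ × 28 × N²
N² = 4,013.4 / (31.304 × 10⁻⁵) = 12,820,726
N ≈ √12,820,726 ≈ 3,580.6

≈ 3580 RPM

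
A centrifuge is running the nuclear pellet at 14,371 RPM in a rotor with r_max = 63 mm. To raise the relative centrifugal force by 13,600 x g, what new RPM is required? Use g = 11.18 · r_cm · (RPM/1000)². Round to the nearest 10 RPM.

r = 63 mm = 6.3 cm
Current RCF = 11.18 × 6.3 × (14.371)² = 11.18 × 6.3 × 206.525641 ≈ 14,546.4 × g
Target RCF = 14,546.4 + 13,600 = 28,146.4 × g
(N/1000)² = 28,146.4 / 70.434 = 399.6138
N = 1000 × √399.6138 ≈ 19,990.3

N₂ ≈ 19990 RPM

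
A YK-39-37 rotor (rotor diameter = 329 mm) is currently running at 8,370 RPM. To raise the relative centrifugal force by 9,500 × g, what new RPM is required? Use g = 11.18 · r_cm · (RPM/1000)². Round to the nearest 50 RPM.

r = 329 mm / 2 = 164.5 mm = 16.45 cm
Current RCF = 11.18 × 16.45 × (8.37)² = 11.18 × 16.45 × 70.0569 ≈ 12,884.2 × g
Target RCF = 12,884.2 + 9,500 = 22,384.2 × g
(N/1000)² = 22,384.2 / 183.911 = 121.7121
N = 1000 × √121.7121 ≈ 11,032.3

11050 RPM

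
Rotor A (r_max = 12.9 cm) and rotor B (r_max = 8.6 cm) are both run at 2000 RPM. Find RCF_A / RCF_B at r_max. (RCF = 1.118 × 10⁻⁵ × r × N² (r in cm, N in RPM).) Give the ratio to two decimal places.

1.50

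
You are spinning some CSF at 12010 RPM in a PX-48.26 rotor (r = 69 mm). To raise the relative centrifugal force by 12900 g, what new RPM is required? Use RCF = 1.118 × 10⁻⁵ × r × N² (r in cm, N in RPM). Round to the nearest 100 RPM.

r = 69 mm = 6.9 cm
Current RCF = 1.118 × 10⁻⁵ × 6.9 × (12010)² = 1.118 × 10⁻⁵ × 6.9 × 144,240,100 ≈ 11,127 × g
Target RCF = 11,127 + 12,900 = 24,027 × g
N² = 24,027 / (7.7142 × 10⁻⁵) = 311,464,572
N ≈ √311,464,572 ≈ 17,648.4

17600 RPM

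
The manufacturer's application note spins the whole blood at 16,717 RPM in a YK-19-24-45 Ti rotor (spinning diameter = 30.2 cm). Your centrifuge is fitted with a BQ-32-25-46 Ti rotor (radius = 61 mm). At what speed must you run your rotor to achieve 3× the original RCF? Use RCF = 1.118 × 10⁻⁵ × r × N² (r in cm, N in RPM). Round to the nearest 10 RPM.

≈ 45560 RPM

Original rotor: r = 30.2 / 2 = 15.1 cm
RCF_original = 1.118 × 10⁻⁵ × 15.1 × (16717)² = 1.118 × 10⁻⁵ × 15.1 × 279,458,089 ≈ 47,177.6 × g
Target RCF = 3 × 47,177.6 ≈ 141,532.8 × g
Your rotor: r = 61 mm = 6.1 cm
141,532.8 = 1.118 × 10⁻⁵ × 6.1 × N²
N² = 141,532.8 / (6.8198 × 10⁻⁵) = 2,075,321,857
N ≈ √2,075,321,857 ≈ 45,555.7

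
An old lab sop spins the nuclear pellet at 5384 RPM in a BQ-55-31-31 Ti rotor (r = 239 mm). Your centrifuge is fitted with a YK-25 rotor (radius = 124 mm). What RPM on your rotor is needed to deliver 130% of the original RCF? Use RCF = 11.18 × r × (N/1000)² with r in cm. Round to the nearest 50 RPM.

Original rotor: r = 239 mm = 23.9 cm
RCF_original = 11.18 × 23.9 × (5.384)² = 11.18 × 23.9 × 28.987456 ≈ 7,745.5 × g
Target RCF = 1.3 × 7,745.5 ≈ 10,069.1 × g
Your rotor: r = 124 mm = 12.4 cm
10,069.1 = 11.18 × 12.4 × (N/1000)²
(N/1000)² = 10,069.1 / 138.632 = 72.63186
N = 1000 × √72.63186 ≈ 8,522.4

≈ 8500 RPM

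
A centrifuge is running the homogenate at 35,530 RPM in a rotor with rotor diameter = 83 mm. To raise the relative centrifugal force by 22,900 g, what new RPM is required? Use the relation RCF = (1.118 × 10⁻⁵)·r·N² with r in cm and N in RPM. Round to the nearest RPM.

41904 RPM

r = 83 mm / 2 = 41.5 mm = 4.15 cm
Current RCF = 1.118 × 10⁻⁵ × 4.15 × (35530)² = 1.118 × 10⁻⁵ × 4.15 × 1,262,380,900 ≈ 58,570.7 × g
Target RCF = 58,570.7 + 22,900 = 81,470.7 × g
N² = 81,470.7 / (4.6397 × 10⁻⁵) = 1,755,947,583
N ≈ √1,755,947,583 ≈ 41,904.0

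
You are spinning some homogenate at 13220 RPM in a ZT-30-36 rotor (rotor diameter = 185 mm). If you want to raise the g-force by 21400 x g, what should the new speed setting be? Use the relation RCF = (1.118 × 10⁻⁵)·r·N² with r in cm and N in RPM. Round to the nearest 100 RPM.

19500 RPM

r = 185 mm / 2 = 92.5 mm = 9.25 cm
Current RCF = 1.118 × 10⁻⁵ × 9.25 × (13220)² = 1.118 × 10⁻⁵ × 9.25 × 174,768,400 ≈ 18,073.7 × g
Target RCF = 18,073.7 + 21,400 = 39,473.7 × g
N² = 39,473.7 / (10.3415 × 10⁻⁵) = 381,701,881
N ≈ √381,701,881 ≈ 19,537.2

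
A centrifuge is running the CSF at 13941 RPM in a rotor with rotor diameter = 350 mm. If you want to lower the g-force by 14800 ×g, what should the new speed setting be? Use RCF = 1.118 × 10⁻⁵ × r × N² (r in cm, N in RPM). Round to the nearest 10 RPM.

10900 RPM

r = 350 mm / 2 = 175 mm = 17.5 cm
Current RCF = 1.118 × 10⁻⁵ × 17.5 × (13941)² = 1.118 × 10⁻⁵ × 17.5 × 194,351,481 ≈ 38,024.9 × g
Target RCF = 38,024.9 − 14,800 = 23,224.9 × g
N² = 23,224.9 / (19.565 × 10⁻⁵) = 118,706,363
N ≈ √118,706,363 ≈ 10,895.2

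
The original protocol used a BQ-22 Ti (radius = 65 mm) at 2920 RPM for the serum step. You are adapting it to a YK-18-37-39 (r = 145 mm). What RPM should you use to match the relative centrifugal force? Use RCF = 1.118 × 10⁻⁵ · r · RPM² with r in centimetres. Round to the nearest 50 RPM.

≈ 1950 RPM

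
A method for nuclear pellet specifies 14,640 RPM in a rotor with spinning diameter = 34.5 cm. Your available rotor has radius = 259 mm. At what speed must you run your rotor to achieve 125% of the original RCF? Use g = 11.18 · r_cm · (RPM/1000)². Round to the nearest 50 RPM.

≈ 13350 RPM

Original rotor: r = 34.5 / 2 = 17.25 cm
RCF = 11.18 × r × (N/1000)²
RCF_original = 11.18 × 17.25 × (14.64)² = 11.18 × 17.25 × 214.3296 ≈ 41,334.5 × g
Target RCF = 1.25 × 41,334.5 ≈ 51,668.1 × g
Your rotor: r = 259 mm = 25.9 cm
51,668.1 = 11.18 × 25.9 × (N/1000)²
(N/1000)² = 51,668.1 / 289.562 = 178.4354
N = 1000 × √178.4354 ≈ 13,358.0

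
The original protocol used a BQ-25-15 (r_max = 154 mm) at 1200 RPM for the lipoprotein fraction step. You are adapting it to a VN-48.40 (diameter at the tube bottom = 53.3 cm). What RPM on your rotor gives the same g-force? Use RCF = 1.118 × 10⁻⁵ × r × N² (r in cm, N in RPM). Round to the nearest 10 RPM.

Original rotor: r = 154 mm = 15.4 cm
RCF_original = 1.118 × 10⁻⁵ × 15.4 × (1200)² = 1.118 × 10⁻⁵ × 15.4 × 1,440,000 ≈ 247.9 × g
Your rotor: r = 53.3 / 2 = 26.65 cm
247.9 = 1.118 × 10⁻⁵ × 26.65 × N²
N² = 247.9 / (29.7947 × 10⁻⁵) = 832,027
N ≈ √832,027 ≈ 912.2

≈ 910 RPM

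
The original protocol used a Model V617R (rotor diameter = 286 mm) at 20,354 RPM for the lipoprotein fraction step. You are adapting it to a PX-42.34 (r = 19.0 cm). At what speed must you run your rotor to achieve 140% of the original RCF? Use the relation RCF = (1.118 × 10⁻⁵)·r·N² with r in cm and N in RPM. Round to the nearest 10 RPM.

Original rotor: r = 286 mm / 2 = 143 mm = 14.3 cm
RCF_original = 1.118 × 10⁻⁵ × 14.3 × (20354)² = 1.118 × 10⁻⁵ × 14.3 × 414,285,316 ≈ 66,233.5 × g
Target RCF = 1.4 × 66,233.5 ≈ 92,726.9 × g
92,726.9 = 1.118 × 10⁻⁵ × 19 × N²
N² = 92,726.9 / (21.242 × 10⁻⁵) = 436,526,222
N ≈ √436,526,222 ≈ 20,893.2

20890 RPM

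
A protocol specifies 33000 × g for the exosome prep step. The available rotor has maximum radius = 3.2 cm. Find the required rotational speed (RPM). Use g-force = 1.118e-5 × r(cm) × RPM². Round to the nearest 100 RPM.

RCF = 1.118 × 10⁻⁵ × r × N²
33,000 = 1.118 × 10⁻⁵ × 3.2 × N²
N² = 33,000 / (3.5776 × 10⁻⁵) = 922,406,082
N ≈ √922,406,082 ≈ 30,371.1

≈ 30400 RPM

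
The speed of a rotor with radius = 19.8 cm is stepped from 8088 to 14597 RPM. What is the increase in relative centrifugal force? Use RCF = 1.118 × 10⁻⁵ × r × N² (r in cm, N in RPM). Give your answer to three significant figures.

32700 g

RCF₁ = 1.118 × 10⁻⁵ × 19.8 × (8088)² = 1.118 × 10⁻⁵ × 19.8 × 65,415,744 ≈ 14,480.7 × g
RCF₂ = 1.118 × 10⁻⁵ × 19.8 × (14597)² = 1.118 × 10⁻⁵ × 19.8 × 213,072,409 ≈ 47,166.6 × g
Increase = 47,166.6 − 14,480.7 = 32,685.9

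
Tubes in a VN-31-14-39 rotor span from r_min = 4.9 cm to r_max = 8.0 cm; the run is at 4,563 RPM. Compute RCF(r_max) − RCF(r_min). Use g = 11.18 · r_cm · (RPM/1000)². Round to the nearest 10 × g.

RCF_max = 11.18 × 8 × (4.563)² = 11.18 × 8 × 20.820969 ≈ 1,862.2 × g
RCF_min = 11.18 × 4.9 × (4.563)² = 11.18 × 4.9 × 20.820969 ≈ 1,140.6 × g
ΔRCF = 1,862.2 − 1,140.6 = 721.6

720 g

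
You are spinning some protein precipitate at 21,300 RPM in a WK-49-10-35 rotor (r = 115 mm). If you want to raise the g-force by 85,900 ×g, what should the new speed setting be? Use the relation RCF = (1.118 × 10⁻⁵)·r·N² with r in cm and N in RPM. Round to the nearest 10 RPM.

r = 115 mm = 11.5 cm
Current RCF = 1.118 × 10⁻⁵ × 11.5 × (21300)² = 1.118 × 10⁻⁵ × 11.5 × 453,690,000 ≈ 58,330.9 × g
Target RCF = 58,330.9 + 85,900 = 144,230.9 × g
N² = 144,230.9 / (12.857 × 10⁻⁵) = 1,121,808,353
N ≈ √1,121,808,353 ≈ 33,493.4

N₂ ≈ 33490 RPM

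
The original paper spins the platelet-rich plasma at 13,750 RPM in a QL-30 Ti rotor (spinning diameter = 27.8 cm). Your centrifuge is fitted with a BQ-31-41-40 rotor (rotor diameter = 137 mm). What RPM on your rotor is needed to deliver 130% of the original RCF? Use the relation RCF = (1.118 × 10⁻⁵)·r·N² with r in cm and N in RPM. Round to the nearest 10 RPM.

≈ 22330 RPM

Original rotor: r = 27.8 / 2 = 13.9 cm
RCF_original = 1.118 × 10⁻⁵ × 13.9 × (13750)² = 1.118 × 10⁻⁵ × 13.9 × 189,062,500 ≈ 29,380.7 × g
Target RCF = 1.3 × 29,380.7 ≈ 38,194.9 × g
Your rotor: r = 137 mm / 2 = 68.5 mm = 6.85 cm
38,194.9 = 1.118 × 10⁻⁵ × 6.85 × N²
N² = 38,194.9 / (7.6583 × 10⁻⁵) = 498,738,623
N ≈ √498,738,623 ≈ 22,332.5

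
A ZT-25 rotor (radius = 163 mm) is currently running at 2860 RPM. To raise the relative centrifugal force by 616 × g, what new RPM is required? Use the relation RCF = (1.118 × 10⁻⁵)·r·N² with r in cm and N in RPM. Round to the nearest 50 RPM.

≈ 3400 RPM

r = 163 mm = 16.3 cm
Current RCF = 1.118 × 10⁻⁵ × 16.3 × (2860)² = 1.118 × 10⁻⁵ × 16.3 × 8,179,600 ≈ 1,490.6 × g
Target RCF = 1,490.6 + 616 = 2,106.6 × g
N² = 2,106.6 / (18.2234 × 10⁻⁵) = 11,559,863
N ≈ √11,559,863 ≈ 3,400.0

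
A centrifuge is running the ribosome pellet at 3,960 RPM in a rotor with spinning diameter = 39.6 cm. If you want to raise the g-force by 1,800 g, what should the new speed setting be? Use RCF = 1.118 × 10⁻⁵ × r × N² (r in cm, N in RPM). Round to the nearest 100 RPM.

N₂ ≈ 4900 RPM

r = 39.6 / 2 = 19.8 cm
Current RCF = 1.118 × 10⁻⁵ × 19.8 × (3960)² = 1.118 × 10⁻⁵ × 19.8 × 15,681,600 ≈ 3,471.3 × g
Target RCF = 3,471.3 + 1,800 = 5,271.3 × g
N² = 5,271.3 / (22.1364 × 10⁻⁵) = 23,812,815
N ≈ √23,812,815 ≈ 4,879.8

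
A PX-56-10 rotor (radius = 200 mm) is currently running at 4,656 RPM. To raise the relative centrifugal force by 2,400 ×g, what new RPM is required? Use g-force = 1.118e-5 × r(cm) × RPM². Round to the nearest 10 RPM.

5690 RPM

r = 200 mm = 20.0 cm
Current RCF = 1.118 × 10⁻⁵ × 20 × (4656)² = 1.118 × 10⁻⁵ × 20 × 21,678,336 ≈ 4,847.3 × g
Target RCF = 4,847.3 + 2,400 = 7,247.3 × g
N² = 7,247.3 / (22.36 × 10⁻⁵) = 32,411,896
N ≈ √32,411,896 ≈ 5,693.1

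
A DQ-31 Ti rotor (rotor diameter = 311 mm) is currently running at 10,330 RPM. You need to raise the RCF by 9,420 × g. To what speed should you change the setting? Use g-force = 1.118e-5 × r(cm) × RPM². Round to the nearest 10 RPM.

r = 311 mm / 2 = 155.5 mm = 15.55 cm
Current RCF = 1.118 × 10⁻⁵ × 15.55 × (10330)² = 1.118 × 10⁻⁵ × 15.55 × 106,708,900 ≈ 18,551.2 × g
Target RCF = 18,551.2 + 9,420 = 27,971.2 × g
N² = 27,971.2 / (17.3849 × 10⁻⁵) = 160,893,649
N ≈ √160,893,649 ≈ 12,684.4

≈ 12680 RPM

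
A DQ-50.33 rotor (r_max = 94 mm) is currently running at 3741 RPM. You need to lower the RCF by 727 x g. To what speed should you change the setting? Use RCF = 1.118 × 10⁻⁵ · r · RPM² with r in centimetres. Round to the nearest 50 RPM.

r = 94 mm = 9.4 cm
Current RCF = 1.118 × 10⁻⁵ × 9.4 × (3741)² = 1.118 × 10⁻⁵ × 9.4 × 13,995,081 ≈ 1,470.8 × g
Target RCF = 1,470.8 − 727 = 743.8 × g
N² = 743.8 / (10.5092 × 10⁻⁵) = 7,077,608
N ≈ √7,077,608 ≈ 2,660.4

2650 RPM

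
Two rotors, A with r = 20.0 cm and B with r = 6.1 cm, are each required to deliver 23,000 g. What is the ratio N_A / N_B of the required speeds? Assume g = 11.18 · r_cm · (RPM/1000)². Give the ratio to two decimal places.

0.55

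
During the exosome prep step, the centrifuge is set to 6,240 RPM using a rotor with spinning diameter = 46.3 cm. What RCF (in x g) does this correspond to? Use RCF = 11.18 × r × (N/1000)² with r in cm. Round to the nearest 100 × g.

≈ 10100 x g

r = 46.3 / 2 = 23.15 cm
RCF = 11.18 × r × (N/1000)²
RCF = 11.18 × 23.15 × (6.24)² = 11.18 × 23.15 × 38.9376 ≈ 10,077.7 × g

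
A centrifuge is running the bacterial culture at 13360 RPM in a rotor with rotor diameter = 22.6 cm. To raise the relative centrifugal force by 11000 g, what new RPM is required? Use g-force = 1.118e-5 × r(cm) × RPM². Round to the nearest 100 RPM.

r = 22.6 / 2 = 11.3 cm
Current RCF = 1.118 × 10⁻⁵ × 11.3 × (13360)² = 1.118 × 10⁻⁵ × 11.3 × 178,489,600 ≈ 22,549.3 × g
Target RCF = 22,549.3 + 11,000 = 33,549.3 × g
N² = 33,549.3 / (12.6334 × 10⁻⁵) = 265,560,340
N ≈ √265,560,340 ≈ 16,296.0

≈ 16300 RPM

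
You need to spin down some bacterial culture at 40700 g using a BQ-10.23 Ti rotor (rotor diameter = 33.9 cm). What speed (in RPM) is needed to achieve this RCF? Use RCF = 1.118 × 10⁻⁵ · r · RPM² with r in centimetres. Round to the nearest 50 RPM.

r = 33.9 / 2 = 16.95 cm
40,700 = 1.118 × 10⁻⁵ × 16.95 × N²
N² = 40,700 / (18.9501 × 10⁻⁵) = 214,774,592
N ≈ √214,774,592 ≈ 14,655.2

14650 RPM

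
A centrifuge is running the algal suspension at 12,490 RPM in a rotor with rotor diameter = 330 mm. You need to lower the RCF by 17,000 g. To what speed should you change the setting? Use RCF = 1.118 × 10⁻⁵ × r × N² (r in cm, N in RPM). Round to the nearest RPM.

r = 330 mm / 2 = 165 mm = 16.5 cm
Current RCF = 1.118 × 10⁻⁵ × 16.5 × (12490)² = 1.118 × 10⁻⁵ × 16.5 × 156,000,100 ≈ 28,777.3 × g
Target RCF = 28,777.3 − 17,000 = 11,777.3 × g
N² = 11,777.3 / (18.447 × 10⁻⁵) = 63,843,985
N ≈ √63,843,985 ≈ 7,990.2

N₂ ≈ 7990 RPM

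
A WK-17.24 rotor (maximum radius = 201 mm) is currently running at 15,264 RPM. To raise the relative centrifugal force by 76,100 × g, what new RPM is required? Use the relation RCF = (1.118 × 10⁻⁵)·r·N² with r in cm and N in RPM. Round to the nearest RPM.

r = 201 mm = 20.1 cm
Current RCF = 1.118 × 10⁻⁵ × 20.1 × (15264)² = 1.118 × 10⁻⁵ × 20.1 × 232,989,696 ≈ 52,357 × g
Target RCF = 52,357 + 76,100 = 128,457 × g
N² = 128,457 / (22.4718 × 10⁻⁵) = 571,636,451
N ≈ √571,636,451 ≈ 23,908.9

23909 RPM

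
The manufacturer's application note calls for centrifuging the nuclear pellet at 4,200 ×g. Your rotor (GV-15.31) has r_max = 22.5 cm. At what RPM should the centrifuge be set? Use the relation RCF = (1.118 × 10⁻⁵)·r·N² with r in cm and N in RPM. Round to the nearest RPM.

4,200 = 1.118 × 10⁻⁵ × 22.5 × N²
N² = 4,200 / (25.155 × 10⁻⁵) = 16,696,482
N ≈ √16,696,482 ≈ 4,086.1

≈ 4086 RPM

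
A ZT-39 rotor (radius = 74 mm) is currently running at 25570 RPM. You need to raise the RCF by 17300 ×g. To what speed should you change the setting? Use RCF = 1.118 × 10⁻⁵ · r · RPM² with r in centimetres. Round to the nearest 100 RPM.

r = 74 mm = 7.4 cm
Current RCF = 1.118 × 10⁻⁵ × 7.4 × (25570)² = 1.118 × 10⁻⁵ × 7.4 × 653,824,900 ≈ 54,092.2 × g
Target RCF = 54,092.2 + 17,300 = 71,392.2 × g
N² = 71,392.2 / (8.2732 × 10⁻⁵) = 862,933,327
N ≈ √862,933,327 ≈ 29,375.7

29400 RPM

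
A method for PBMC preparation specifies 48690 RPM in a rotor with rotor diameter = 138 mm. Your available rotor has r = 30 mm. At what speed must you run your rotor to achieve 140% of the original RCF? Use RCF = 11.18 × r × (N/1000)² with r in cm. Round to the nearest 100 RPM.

Original rotor: r = 138 mm / 2 = 69 mm = 6.9 cm
RCF_original = 11.18 × 6.9 × (48.69)² = 11.18 × 6.9 × 2,370.7161 ≈ 182,881.8 × g
Target RCF = 1.4 × 182,881.8 ≈ 256,034.5 × g
Your rotor: r = 30 mm = 3.0 cm
256,034.5 = 11.18 × 3 × (N/1000)²
(N/1000)² = 256,034.5 / 33.54 = 7633.706
N = 1000 × √7633.706 ≈ 87,371.1

≈ 87400 RPM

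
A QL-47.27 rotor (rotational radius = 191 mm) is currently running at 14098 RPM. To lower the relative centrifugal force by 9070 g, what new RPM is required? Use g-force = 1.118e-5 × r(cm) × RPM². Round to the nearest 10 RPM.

12500 RPM

r = 191 mm = 19.1 cm
Current RCF = 1.118 × 10⁻⁵ × 19.1 × (14098)² = 1.118 × 10⁻⁵ × 19.1 × 198,753,604 ≈ 42,441.4 × g
Target RCF = 42,441.4 − 9,070 = 33,371.4 × g
N² = 33,371.4 / (21.3538 × 10⁻⁵) = 156,278,508
N ≈ √156,278,508 ≈ 12,501.1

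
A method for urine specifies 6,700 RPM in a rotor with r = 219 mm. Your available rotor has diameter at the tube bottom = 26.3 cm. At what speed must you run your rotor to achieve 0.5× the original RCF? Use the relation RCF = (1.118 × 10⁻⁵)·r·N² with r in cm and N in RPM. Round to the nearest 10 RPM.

Original rotor: r = 219 mm = 21.9 cm
RCF = 1.118 × 10⁻⁵ × r × N²
RCF_original = 1.118 × 10⁻⁵ × 21.9 × (6700)² = 1.118 × 10⁻⁵ × 21.9 × 44,890,000 ≈ 10,991 × g
Target RCF = 0.5 × 10,991 ≈ 5,495.5 × g
Your rotor: r = 26.3 / 2 = 13.15 cm
5,495.5 = 1.118 × 10⁻⁵ × 13.15 × N²
N² = 5,495.5 / (14.7017 × 10⁻⁵) = 37,380,031
N ≈ √37,380,031 ≈ 6,113.9

6110 RPM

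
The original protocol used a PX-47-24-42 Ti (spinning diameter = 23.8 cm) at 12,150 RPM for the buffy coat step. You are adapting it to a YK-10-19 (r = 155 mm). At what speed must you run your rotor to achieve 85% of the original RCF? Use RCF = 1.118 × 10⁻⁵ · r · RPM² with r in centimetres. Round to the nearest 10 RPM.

Original rotor: r = 23.8 / 2 = 11.9 cm
RCF = 1.118 × 10⁻⁵ × r × N²
RCF_original = 1.118 × 10⁻⁵ × 11.9 × (12150)² = 1.118 × 10⁻⁵ × 11.9 × 147,622,500 ≈ 19,640 × g
Target RCF = 0.85 × 19,640 ≈ 16,694 × g
Your rotor: r = 155 mm = 15.5 cm
16,694 = 1.118 × 10⁻⁵ × 15.5 × N²
N² = 16,694 / (17.329 × 10⁻⁵) = 96,335,622
N ≈ √96,335,622 ≈ 9,815.1

≈ 9820 RPM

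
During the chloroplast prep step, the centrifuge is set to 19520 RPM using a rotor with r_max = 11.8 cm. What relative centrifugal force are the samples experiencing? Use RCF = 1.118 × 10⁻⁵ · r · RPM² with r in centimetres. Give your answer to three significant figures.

RCF = 1.118 × 10⁻⁵ × r × N²
RCF = 1.118 × 10⁻⁵ × 11.8 × (19520)² = 1.118 × 10⁻⁵ × 11.8 × 381,030,400 ≈ 50,267.1 × g

50300 ×g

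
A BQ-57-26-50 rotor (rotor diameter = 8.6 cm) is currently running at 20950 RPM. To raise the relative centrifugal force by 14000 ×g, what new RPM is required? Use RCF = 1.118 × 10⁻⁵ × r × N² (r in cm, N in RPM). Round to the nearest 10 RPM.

r = 8.6 / 2 = 4.3 cm
Current RCF = 1.118 × 10⁻⁵ × 4.3 × (20950)² = 1.118 × 10⁻⁵ × 4.3 × 438,902,500 ≈ 21,099.8 × g
Target RCF = 21,099.8 + 14,000 = 35,099.8 × g
N² = 35,099.8 / (4.8074 × 10⁻⁵) = 730,120,231
N ≈ √730,120,231 ≈ 27,020.7

27020 RPM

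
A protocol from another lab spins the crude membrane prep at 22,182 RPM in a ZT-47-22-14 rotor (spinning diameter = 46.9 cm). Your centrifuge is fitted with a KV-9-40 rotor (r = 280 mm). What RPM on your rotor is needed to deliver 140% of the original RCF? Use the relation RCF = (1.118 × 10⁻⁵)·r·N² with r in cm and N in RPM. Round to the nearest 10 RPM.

≈ 24020 RPM

Original rotor: r = 46.9 / 2 = 23.45 cm
RCF_original = 1.118 × 10⁻⁵ × 23.45 × (22182)² = 1.118 × 10⁻⁵ × 23.45 × 492,041,124 ≈ 128,998.9 × g
Target RCF = 1.4 × 128,998.9 ≈ 180,598.5 × g
Your rotor: r = 280 mm = 28.0 cm
180,598.5 = 1.118 × 10⁻⁵ × 28 × N²
N² = 180,598.5 / (31.304 × 10⁻⁵) = 576,918,285
N ≈ √576,918,285 ≈ 24,019.1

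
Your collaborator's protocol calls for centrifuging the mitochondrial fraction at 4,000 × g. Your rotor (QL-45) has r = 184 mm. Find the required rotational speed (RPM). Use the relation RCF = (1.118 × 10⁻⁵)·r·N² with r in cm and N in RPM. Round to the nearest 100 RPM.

r = 184 mm = 18.4 cm
RCF = 1.118 × 10⁻⁵ × r × N²
4,000 = 1.118 × 10⁻⁵ × 18.4 × N²
N² = 4,000 / (20.5712 × 10⁻⁵) = 19,444,660
N ≈ √19,444,660 ≈ 4,409.6

4400 RPM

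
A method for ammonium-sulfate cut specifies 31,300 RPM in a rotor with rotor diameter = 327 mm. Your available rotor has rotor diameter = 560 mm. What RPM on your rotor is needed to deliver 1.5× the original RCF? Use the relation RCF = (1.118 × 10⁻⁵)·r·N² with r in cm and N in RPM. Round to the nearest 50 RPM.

Original rotor: r = 327 mm / 2 = 163.5 mm = 16.35 cm
RCF_original = 1.118 × 10⁻⁵ × 16.35 × (31300)² = 1.118 × 10⁻⁵ × 16.35 × 979,690,000 ≈ 179,080.5 × g
Target RCF = 1.5 × 179,080.5 ≈ 268,620.8 × g
Your rotor: r = 560 mm / 2 = 280 mm = 28 cm
268,620.8 = 1.118 × 10⁻⁵ × 28 × N²
N² = 268,620.8 / (31.304 × 10⁻⁵) = 858,103,757
N ≈ √858,103,757 ≈ 29,293.4

29300 RPM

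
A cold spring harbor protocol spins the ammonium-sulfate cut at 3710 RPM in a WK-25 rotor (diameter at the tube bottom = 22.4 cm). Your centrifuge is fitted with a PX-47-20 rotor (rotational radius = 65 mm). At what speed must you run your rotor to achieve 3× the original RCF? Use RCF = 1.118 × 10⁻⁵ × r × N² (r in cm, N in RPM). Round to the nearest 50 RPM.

Original rotor: r = 22.4 / 2 = 11.2 cm
RCF_original = 1.118 × 10⁻⁵ × 11.2 × (3710)² = 1.118 × 10⁻⁵ × 11.2 × 13,764,100 ≈ 1,723.5 × g
Target RCF = 3 × 1,723.5 ≈ 5,170.5 × g
Your rotor: r = 65 mm = 6.5 cm
5,170.5 = 1.118 × 10⁻⁵ × 6.5 × N²
N² = 5,170.5 / (7.267 × 10⁻⁵) = 71,150,406
N ≈ √71,150,406 ≈ 8,435.1

8450 RPM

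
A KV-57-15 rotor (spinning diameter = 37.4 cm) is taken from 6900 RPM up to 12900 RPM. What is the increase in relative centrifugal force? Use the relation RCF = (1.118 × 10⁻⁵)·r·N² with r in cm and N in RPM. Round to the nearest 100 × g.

r = 37.4 / 2 = 18.7 cm
RCF₁ = 1.118 × 10⁻⁵ × 18.7 × (6900)² = 1.118 × 10⁻⁵ × 18.7 × 47,610,000 ≈ 9,953.6 × g
RCF₂ = 1.118 × 10⁻⁵ × 18.7 × (12900)² = 1.118 × 10⁻⁵ × 18.7 × 166,410,000 ≈ 34,790.7 × g
Increase = 34,790.7 − 9,953.6 = 24,837.1

≈ 24800 ×g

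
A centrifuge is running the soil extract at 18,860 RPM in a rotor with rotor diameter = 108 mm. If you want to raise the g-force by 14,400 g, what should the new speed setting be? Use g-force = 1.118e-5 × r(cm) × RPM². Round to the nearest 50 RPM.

r = 108 mm / 2 = 54 mm = 5.4 cm
Current RCF = 1.118 × 10⁻⁵ × 5.4 × (18860)² = 1.118 × 10⁻⁵ × 5.4 × 355,699,600 ≈ 21,474.3 × g
Target RCF = 21,474.3 + 14,400 = 35,874.3 × g
N² = 35,874.3 / (6.0372 × 10⁻⁵) = 594,220,831
N ≈ √594,220,831 ≈ 24,376.6

24400 RPM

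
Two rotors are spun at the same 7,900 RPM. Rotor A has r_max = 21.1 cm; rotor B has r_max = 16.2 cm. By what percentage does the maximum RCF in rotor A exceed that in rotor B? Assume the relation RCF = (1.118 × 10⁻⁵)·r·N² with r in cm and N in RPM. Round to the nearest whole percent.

At equal RPM, RCF scales linearly with r: ratio = 21.1 / 16.2 = 1.3025.
So rotor A delivers 30.2% more g-force.

30%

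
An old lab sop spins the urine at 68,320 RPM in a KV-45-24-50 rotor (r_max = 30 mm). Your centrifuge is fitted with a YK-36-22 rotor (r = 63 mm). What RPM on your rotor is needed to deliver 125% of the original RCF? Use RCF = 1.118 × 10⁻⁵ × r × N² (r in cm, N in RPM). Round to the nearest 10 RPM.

52710 RPM

Original rotor: r = 30 mm = 3.0 cm
RCF_original = 1.118 × 10⁻⁵ × 3 × (68320)² = 1.118 × 10⁻⁵ × 3 × 4,667,622,400 ≈ 156,552.1 × g
Target RCF = 1.25 × 156,552.1 ≈ 195,690.1 × g
Your rotor: r = 63 mm = 6.3 cm
195,690.1 = 1.118 × 10⁻⁵ × 6.3 × N²
N² = 195,690.1 / (7.0434 × 10⁻⁵) = 2,778,347,105
N ≈ √2,778,347,105 ≈ 52,710.0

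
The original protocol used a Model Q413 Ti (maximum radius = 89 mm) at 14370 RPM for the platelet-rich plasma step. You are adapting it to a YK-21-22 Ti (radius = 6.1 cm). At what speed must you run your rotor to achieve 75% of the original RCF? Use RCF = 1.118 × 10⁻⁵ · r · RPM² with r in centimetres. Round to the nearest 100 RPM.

Original rotor: r = 89 mm = 8.9 cm
RCF_original = 1.118 × 10⁻⁵ × 8.9 × (14370)² = 1.118 × 10⁻⁵ × 8.9 × 206,496,900 ≈ 20,546.9 × g
Target RCF = 0.75 × 20,546.9 ≈ 15,410.2 × g
15,410.2 = 1.118 × 10⁻⁵ × 6.1 × N²
N² = 15,410.2 / (6.8198 × 10⁻⁵) = 225,962,638
N ≈ √225,962,638 ≈ 15,032.1

15000 RPM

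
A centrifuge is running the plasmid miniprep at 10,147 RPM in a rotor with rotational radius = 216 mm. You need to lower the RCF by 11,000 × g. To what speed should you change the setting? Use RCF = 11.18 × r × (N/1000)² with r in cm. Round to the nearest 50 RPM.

N₂ ≈ 7600 RPM

r = 216 mm = 21.6 cm
Current RCF = 11.18 × 21.6 × (10.147)² = 11.18 × 21.6 × 102.961609 ≈ 24,864 × g
Target RCF = 24,864 − 11,000 = 13,864 × g
(N/1000)² = 13,864 / 241.488 = 57.41072
N = 1000 × √57.41072 ≈ 7,577.0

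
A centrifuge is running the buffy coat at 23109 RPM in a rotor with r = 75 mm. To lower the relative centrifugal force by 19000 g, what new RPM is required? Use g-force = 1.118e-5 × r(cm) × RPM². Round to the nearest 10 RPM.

17530 RPM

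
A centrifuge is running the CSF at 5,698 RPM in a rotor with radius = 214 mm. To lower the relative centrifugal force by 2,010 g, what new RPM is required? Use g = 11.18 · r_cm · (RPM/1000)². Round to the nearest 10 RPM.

≈ 4910 RPM

r = 214 mm = 21.4 cm
Current RCF = 11.18 × 21.4 × (5.698)² = 11.18 × 21.4 × 32.467204 ≈ 7,767.8 × g
Target RCF = 7,767.8 − 2,010 = 5,757.8 × g
(N/1000)² = 5,757.8 / 239.252 = 24.06584
N = 1000 × √24.06584 ≈ 4,905.7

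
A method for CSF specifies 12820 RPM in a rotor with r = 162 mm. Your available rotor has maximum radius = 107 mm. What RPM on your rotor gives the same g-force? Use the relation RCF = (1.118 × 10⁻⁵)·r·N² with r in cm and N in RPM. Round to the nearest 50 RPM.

≈ 15750 RPM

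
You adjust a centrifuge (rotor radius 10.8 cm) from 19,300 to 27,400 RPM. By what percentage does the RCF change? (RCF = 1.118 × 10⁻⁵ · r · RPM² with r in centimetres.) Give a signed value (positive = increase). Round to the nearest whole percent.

+102%

RCF ∝ N², so the ratio is (27400/19300)² = (1.419689)² = 2.0155.
Change = 2.0155 − 1 = +1.0155 → +101.6%.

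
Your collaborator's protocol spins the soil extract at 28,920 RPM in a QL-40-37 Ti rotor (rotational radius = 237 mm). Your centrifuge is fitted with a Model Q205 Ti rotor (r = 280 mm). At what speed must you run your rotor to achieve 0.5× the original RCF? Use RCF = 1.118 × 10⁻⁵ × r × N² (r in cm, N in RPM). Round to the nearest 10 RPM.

Original rotor: r = 237 mm = 23.7 cm
RCF_original = 1.118 × 10⁻⁵ × 23.7 × (28920)² = 1.118 × 10⁻⁵ × 23.7 × 836,366,400 ≈ 221,608.7 × g
Target RCF = 0.5 × 221,608.7 ≈ 110,804.4 × g
Your rotor: r = 280 mm = 28.0 cm
110,804.4 = 1.118 × 10⁻⁵ × 28 × N²
N² = 110,804.4 / (31.304 × 10⁻⁵) = 353,962,433
N ≈ √353,962,433 ≈ 18,813.9

≈ 18810 RPM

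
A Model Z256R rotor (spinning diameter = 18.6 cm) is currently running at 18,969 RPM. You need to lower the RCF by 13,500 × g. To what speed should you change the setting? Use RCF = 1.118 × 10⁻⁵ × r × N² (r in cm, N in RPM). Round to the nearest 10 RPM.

r = 18.6 / 2 = 9.3 cm
Current RCF = 1.118 × 10⁻⁵ × 9.3 × (18969)² = 1.118 × 10⁻⁵ × 9.3 × 359,822,961 ≈ 37,412.2 × g
Target RCF = 37,412.2 − 13,500 = 23,912.2 × g
N² = 23,912.2 / (10.3974 × 10⁻⁵) = 229,982,496
N ≈ √229,982,496 ≈ 15,165.2

N₂ ≈ 15170 RPM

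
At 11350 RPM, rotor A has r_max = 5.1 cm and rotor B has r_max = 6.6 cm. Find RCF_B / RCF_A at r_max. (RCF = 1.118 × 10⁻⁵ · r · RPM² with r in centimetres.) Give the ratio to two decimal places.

1.29

At fixed N, RCF ∝ r, so RCF_B/RCF_A = r_B/r_A = 6.6 / 5.1 = 1.2941.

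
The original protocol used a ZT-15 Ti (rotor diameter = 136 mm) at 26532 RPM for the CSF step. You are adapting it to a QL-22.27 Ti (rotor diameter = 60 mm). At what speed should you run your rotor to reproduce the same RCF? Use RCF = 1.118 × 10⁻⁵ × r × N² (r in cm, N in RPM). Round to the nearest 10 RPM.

39950 RPM

Original rotor: r = 136 mm / 2 = 68 mm = 6.8 cm
RCF = 1.118 × 10⁻⁵ × r × N²
RCF_original = 1.118 × 10⁻⁵ × 6.8 × (26532)² = 1.118 × 10⁻⁵ × 6.8 × 703,947,024 ≈ 53,516.9 × g
Your rotor: r = 60 mm / 2 = 30 mm = 3 cm
53,516.9 = 1.118 × 10⁻⁵ × 3 × N²
N² = 53,516.9 / (3.354 × 10⁻⁵) = 1,595,614,192
N ≈ √1,595,614,192 ≈ 39,945.1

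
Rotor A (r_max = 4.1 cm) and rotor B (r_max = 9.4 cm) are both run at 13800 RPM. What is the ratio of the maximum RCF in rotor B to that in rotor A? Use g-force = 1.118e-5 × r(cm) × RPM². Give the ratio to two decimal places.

2.29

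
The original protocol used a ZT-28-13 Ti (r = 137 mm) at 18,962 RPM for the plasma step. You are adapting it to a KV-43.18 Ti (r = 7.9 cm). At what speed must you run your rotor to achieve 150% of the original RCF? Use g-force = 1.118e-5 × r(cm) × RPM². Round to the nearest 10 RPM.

Original rotor: r = 137 mm = 13.7 cm
RCF = 1.118 × 10⁻⁵ × r × N²
RCF_original = 1.118 × 10⁻⁵ × 13.7 × (18962)² = 1.118 × 10⁻⁵ × 13.7 × 359,557,444 ≈ 55,072 × g
Target RCF = 1.5 × 55,072 ≈ 82,608 × g
82,608 = 1.118 × 10⁻⁵ × 7.9 × N²
N² = 82,608 / (8.8322 × 10⁻⁵) = 935,304,907
N ≈ √935,304,907 ≈ 30,582.8

≈ 30580 RPM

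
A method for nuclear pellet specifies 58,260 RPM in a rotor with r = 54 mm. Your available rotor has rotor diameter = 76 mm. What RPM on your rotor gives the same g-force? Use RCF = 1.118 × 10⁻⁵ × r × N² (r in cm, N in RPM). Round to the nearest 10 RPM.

69450 RPM

Original rotor: r = 54 mm = 5.4 cm
RCF_original = 1.118 × 10⁻⁵ × 5.4 × (58260)² = 1.118 × 10⁻⁵ × 5.4 × 3,394,227,600 ≈ 204,916.3 × g
Your rotor: r = 76 mm / 2 = 38 mm = 3.8 cm
204,916.3 = 1.118 × 10⁻⁵ × 3.8 × N²
N² = 204,916.3 / (4.2484 × 10⁻⁵) = 4,823,375,859
N ≈ √4,823,375,859 ≈ 69,450.5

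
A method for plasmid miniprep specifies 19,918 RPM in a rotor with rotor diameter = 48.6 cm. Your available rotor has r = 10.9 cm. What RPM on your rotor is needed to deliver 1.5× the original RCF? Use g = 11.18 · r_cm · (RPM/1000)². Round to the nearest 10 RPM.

≈ 36420 RPM

Original rotor: r = 48.6 / 2 = 24.3 cm
RCF = 11.18 × r × (N/1000)²
RCF_original = 11.18 × 24.3 × (19.918)² = 11.18 × 24.3 × 396.726724 ≈ 107,780.3 × g
Target RCF = 1.5 × 107,780.3 ≈ 161,670.5 × g
161,670.5 = 11.18 × 10.9 × (N/1000)²
(N/1000)² = 161,670.5 / 121.862 = 1326.669
N = 1000 × √1326.669 ≈ 36,423.5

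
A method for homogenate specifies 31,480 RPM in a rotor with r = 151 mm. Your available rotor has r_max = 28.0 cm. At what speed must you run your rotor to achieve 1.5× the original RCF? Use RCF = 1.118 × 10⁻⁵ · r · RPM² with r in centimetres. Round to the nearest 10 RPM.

Original rotor: r = 151 mm = 15.1 cm
RCF = 1.118 × 10⁻⁵ × r × N²
RCF_original = 1.118 × 10⁻⁵ × 15.1 × (31480)² = 1.118 × 10⁻⁵ × 15.1 × 990,990,400 ≈ 167,297 × g
Target RCF = 1.5 × 167,297 ≈ 250,945.5 × g
250,945.5 = 1.118 × 10⁻⁵ × 28 × N²
N² = 250,945.5 / (31.304 × 10⁻⁵) = 801,640,365
N ≈ √801,640,365 ≈ 28,313.3

≈ 28310 RPM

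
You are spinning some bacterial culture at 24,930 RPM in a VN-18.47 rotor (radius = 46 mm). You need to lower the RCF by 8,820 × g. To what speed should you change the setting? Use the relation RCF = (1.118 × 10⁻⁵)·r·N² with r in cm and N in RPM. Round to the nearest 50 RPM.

≈ 21200 RPM

r = 46 mm = 4.6 cm
Current RCF = 1.118 × 10⁻⁵ × 4.6 × (24930)² = 1.118 × 10⁻⁵ × 4.6 × 621,504,900 ≈ 31,962.8 × g
Target RCF = 31,962.8 − 8,820 = 23,142.8 × g
N² = 23,142.8 / (5.1428 × 10⁻⁵) = 450,003,889
N ≈ √450,003,889 ≈ 21,213.3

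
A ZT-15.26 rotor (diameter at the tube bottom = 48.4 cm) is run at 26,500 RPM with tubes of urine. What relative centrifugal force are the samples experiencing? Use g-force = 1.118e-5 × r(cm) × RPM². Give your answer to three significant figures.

RCF ≈ 190000 x g

r = 48.4 / 2 = 24.2 cm
RCF = 1.118 × 10⁻⁵ × r × N²
RCF = 1.118 × 10⁻⁵ × 24.2 × (26500)² = 1.118 × 10⁻⁵ × 24.2 × 702,250,000 ≈ 189,998 × g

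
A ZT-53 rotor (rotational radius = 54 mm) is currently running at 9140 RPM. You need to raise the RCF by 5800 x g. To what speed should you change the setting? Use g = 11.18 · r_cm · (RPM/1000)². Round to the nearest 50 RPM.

r = 54 mm = 5.4 cm
Current RCF = 11.18 × 5.4 × (9.14)² = 11.18 × 5.4 × 83.5396 ≈ 5,043.5 × g
Target RCF = 5,043.5 + 5,800 = 10,843.5 × g
(N/1000)² = 10,843.5 / 60.372 = 179.6114
N = 1000 × √179.6114 ≈ 13,401.9

13400 RPM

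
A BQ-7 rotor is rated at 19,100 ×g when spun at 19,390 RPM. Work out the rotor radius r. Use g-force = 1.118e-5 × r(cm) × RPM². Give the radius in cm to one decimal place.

≈ 4.5 cm

19100 = 1.118 × 10⁻⁵ × r × (19390)²
r = 19100 / (1.118 × 10⁻⁵ × 375,972,100) = 19100 / 4203.368 ≈ 4.544 cm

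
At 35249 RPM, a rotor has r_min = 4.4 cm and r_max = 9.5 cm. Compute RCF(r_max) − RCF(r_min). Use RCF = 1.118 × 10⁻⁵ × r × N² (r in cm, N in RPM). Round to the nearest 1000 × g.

≈ 71000 x g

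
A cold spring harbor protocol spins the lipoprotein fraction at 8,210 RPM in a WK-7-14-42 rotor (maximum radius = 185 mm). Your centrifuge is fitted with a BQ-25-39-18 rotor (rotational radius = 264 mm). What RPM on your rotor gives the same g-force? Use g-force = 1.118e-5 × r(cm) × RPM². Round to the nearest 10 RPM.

Original rotor: r = 185 mm = 18.5 cm
RCF = 1.118 × 10⁻⁵ × r × N²
RCF_original = 1.118 × 10⁻⁵ × 18.5 × (8210)² = 1.118 × 10⁻⁵ × 18.5 × 67,404,100 ≈ 13,941.2 × g
Your rotor: r = 264 mm = 26.4 cm
13,941.2 = 1.118 × 10⁻⁵ × 26.4 × N²
N² = 13,941.2 / (29.5152 × 10⁻⁵) = 47,233,968
N ≈ √47,233,968 ≈ 6,872.7

≈ 6870 RPM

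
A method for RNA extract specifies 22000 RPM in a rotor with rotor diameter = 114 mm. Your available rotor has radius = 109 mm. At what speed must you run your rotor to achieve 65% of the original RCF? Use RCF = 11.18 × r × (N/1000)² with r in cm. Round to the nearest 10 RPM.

Original rotor: r = 114 mm / 2 = 57 mm = 5.7 cm
RCF_original = 11.18 × 5.7 × (22)² = 11.18 × 5.7 × 484 ≈ 30,843.4 × g
Target RCF = 0.65 × 30,843.4 ≈ 20,048.2 × g
Your rotor: r = 109 mm = 10.9 cm
20,048.2 = 11.18 × 10.9 × (N/1000)²
(N/1000)² = 20,048.2 / 121.862 = 164.5156
N = 1000 × √164.5156 ≈ 12,826.4

≈ 12830 RPM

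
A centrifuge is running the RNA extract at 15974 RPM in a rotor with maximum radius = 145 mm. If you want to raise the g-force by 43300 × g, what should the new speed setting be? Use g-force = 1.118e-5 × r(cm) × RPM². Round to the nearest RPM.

22853 RPM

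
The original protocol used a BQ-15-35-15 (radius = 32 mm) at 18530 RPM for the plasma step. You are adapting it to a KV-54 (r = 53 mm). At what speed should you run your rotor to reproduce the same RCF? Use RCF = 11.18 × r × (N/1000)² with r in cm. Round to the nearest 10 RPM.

≈ 14400 RPM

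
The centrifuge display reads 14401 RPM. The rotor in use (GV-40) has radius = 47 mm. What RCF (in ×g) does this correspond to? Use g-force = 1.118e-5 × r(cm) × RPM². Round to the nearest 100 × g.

r = 47 mm = 4.7 cm
RCF = 1.118 × 10⁻⁵ × 4.7 × (14401)² = 1.118 × 10⁻⁵ × 4.7 × 207,388,801 ≈ 10,897.5 × g

10900 ×g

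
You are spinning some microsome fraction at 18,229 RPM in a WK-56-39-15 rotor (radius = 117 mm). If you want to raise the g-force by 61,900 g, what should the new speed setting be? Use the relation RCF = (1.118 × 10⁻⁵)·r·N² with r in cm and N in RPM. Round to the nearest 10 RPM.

r = 117 mm = 11.7 cm
Current RCF = 1.118 × 10⁻⁵ × 11.7 × (18229)² = 1.118 × 10⁻⁵ × 11.7 × 332,296,441 ≈ 43,466.4 × g
Target RCF = 43,466.4 + 61,900 = 105,366.4 × g
N² = 105,366.4 / (13.0806 × 10⁻⁵) = 805,516,567
N ≈ √805,516,567 ≈ 28,381.6

N₂ ≈ 28380 RPM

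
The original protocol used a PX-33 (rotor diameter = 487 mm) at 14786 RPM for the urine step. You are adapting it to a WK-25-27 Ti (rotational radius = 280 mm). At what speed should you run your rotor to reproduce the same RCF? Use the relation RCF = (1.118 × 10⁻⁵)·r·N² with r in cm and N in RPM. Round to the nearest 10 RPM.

13790 RPM

Original rotor: r = 487 mm / 2 = 243.5 mm = 24.35 cm
RCF = 1.118 × 10⁻⁵ × r × N²
RCF_original = 1.118 × 10⁻⁵ × 24.35 × (14786)² = 1.118 × 10⁻⁵ × 24.35 × 218,625,796 ≈ 59,517.2 × g
Your rotor: r = 280 mm = 28.0 cm
59,517.2 = 1.118 × 10⁻⁵ × 28 × N²
N² = 59,517.2 / (31.304 × 10⁻⁵) = 190,126,501
N ≈ √190,126,501 ≈ 13,788.6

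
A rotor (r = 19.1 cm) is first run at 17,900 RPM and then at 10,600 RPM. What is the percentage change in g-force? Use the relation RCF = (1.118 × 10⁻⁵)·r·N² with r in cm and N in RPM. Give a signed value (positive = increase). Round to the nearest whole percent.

RCF ∝ N², so the ratio is (10600/17900)² = (0.592179)² = 0.3507.
Change = 0.3507 − 1 = -0.6493 → -64.9%.

-65%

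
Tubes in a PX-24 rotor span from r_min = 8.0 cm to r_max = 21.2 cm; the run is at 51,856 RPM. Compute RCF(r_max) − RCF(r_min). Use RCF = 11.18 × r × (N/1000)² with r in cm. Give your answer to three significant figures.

ΔRCF = 11.18 × (r_max − r_min) × (N/1000)² = 11.18 × 13.2 × 2,689.044736 ≈ 396,838.5

≈ 397000 g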